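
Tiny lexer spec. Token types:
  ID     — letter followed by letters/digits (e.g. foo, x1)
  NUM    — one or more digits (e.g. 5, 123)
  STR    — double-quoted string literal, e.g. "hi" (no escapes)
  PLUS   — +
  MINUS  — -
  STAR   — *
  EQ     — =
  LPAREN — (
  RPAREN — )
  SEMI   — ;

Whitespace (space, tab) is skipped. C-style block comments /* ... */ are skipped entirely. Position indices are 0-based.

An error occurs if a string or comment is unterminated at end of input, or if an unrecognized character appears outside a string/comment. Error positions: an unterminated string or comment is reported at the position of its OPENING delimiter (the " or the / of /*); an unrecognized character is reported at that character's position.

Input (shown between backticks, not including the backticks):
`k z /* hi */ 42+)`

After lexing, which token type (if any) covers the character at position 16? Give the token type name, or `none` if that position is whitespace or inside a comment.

pos=0: emit ID 'k' (now at pos=1)
pos=2: emit ID 'z' (now at pos=3)
pos=4: enter COMMENT mode (saw '/*')
exit COMMENT mode (now at pos=12)
pos=13: emit NUM '42' (now at pos=15)
pos=15: emit PLUS '+'
pos=16: emit RPAREN ')'
DONE. 5 tokens: [ID, ID, NUM, PLUS, RPAREN]
Position 16: char is ')' -> RPAREN

Answer: RPAREN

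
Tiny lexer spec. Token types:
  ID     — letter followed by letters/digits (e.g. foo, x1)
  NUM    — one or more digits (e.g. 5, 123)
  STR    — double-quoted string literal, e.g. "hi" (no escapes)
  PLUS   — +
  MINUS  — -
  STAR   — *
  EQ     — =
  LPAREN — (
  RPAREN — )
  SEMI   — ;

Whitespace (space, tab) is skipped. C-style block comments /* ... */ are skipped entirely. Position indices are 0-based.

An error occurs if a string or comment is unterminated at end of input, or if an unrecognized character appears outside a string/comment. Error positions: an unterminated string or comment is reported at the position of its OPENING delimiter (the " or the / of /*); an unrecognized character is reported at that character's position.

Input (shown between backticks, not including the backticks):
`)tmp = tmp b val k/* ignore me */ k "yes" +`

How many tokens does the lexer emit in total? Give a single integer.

pos=0: emit RPAREN ')'
pos=1: emit ID 'tmp' (now at pos=4)
pos=5: emit EQ '='
pos=7: emit ID 'tmp' (now at pos=10)
pos=11: emit ID 'b' (now at pos=12)
pos=13: emit ID 'val' (now at pos=16)
pos=17: emit ID 'k' (now at pos=18)
pos=18: enter COMMENT mode (saw '/*')
exit COMMENT mode (now at pos=33)
pos=34: emit ID 'k' (now at pos=35)
pos=36: enter STRING mode
pos=36: emit STR "yes" (now at pos=41)
pos=42: emit PLUS '+'
DONE. 10 tokens: [RPAREN, ID, EQ, ID, ID, ID, ID, ID, STR, PLUS]

Answer: 10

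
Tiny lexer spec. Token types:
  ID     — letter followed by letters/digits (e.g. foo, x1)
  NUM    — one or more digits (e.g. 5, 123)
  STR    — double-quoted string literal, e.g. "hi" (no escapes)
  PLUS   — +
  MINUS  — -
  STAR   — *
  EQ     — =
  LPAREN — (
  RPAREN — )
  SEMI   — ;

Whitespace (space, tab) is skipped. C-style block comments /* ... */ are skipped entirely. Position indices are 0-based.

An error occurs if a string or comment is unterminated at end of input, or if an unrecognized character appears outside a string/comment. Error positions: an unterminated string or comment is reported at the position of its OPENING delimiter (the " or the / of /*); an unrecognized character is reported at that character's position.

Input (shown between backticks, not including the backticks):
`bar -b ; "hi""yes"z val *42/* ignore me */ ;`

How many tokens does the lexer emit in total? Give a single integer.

Answer: 11

Derivation:
pos=0: emit ID 'bar' (now at pos=3)
pos=4: emit MINUS '-'
pos=5: emit ID 'b' (now at pos=6)
pos=7: emit SEMI ';'
pos=9: enter STRING mode
pos=9: emit STR "hi" (now at pos=13)
pos=13: enter STRING mode
pos=13: emit STR "yes" (now at pos=18)
pos=18: emit ID 'z' (now at pos=19)
pos=20: emit ID 'val' (now at pos=23)
pos=24: emit STAR '*'
pos=25: emit NUM '42' (now at pos=27)
pos=27: enter COMMENT mode (saw '/*')
exit COMMENT mode (now at pos=42)
pos=43: emit SEMI ';'
DONE. 11 tokens: [ID, MINUS, ID, SEMI, STR, STR, ID, ID, STAR, NUM, SEMI]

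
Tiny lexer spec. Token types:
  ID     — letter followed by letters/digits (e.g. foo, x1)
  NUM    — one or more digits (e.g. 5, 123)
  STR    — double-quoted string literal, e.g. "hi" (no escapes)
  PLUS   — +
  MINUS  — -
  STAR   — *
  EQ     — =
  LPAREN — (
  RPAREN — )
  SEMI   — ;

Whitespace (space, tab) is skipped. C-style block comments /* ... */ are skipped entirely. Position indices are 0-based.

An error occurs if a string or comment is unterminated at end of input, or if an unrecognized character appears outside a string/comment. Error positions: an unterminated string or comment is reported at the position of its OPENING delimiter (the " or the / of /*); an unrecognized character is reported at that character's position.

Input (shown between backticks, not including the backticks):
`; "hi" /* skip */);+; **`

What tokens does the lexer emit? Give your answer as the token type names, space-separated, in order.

Answer: SEMI STR RPAREN SEMI PLUS SEMI STAR STAR

Derivation:
pos=0: emit SEMI ';'
pos=2: enter STRING mode
pos=2: emit STR "hi" (now at pos=6)
pos=7: enter COMMENT mode (saw '/*')
exit COMMENT mode (now at pos=17)
pos=17: emit RPAREN ')'
pos=18: emit SEMI ';'
pos=19: emit PLUS '+'
pos=20: emit SEMI ';'
pos=22: emit STAR '*'
pos=23: emit STAR '*'
DONE. 8 tokens: [SEMI, STR, RPAREN, SEMI, PLUS, SEMI, STAR, STAR]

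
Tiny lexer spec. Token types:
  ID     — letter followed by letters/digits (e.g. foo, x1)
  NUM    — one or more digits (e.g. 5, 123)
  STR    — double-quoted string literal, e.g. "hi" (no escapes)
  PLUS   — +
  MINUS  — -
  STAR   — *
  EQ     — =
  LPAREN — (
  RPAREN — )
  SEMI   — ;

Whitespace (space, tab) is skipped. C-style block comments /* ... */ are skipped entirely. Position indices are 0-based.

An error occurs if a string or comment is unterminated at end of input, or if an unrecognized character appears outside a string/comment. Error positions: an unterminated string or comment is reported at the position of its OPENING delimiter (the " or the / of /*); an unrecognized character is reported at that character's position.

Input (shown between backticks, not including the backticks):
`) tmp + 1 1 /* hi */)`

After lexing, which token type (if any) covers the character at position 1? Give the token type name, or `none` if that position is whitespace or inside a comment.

Answer: none

Derivation:
pos=0: emit RPAREN ')'
pos=2: emit ID 'tmp' (now at pos=5)
pos=6: emit PLUS '+'
pos=8: emit NUM '1' (now at pos=9)
pos=10: emit NUM '1' (now at pos=11)
pos=12: enter COMMENT mode (saw '/*')
exit COMMENT mode (now at pos=20)
pos=20: emit RPAREN ')'
DONE. 6 tokens: [RPAREN, ID, PLUS, NUM, NUM, RPAREN]
Position 1: char is ' ' -> none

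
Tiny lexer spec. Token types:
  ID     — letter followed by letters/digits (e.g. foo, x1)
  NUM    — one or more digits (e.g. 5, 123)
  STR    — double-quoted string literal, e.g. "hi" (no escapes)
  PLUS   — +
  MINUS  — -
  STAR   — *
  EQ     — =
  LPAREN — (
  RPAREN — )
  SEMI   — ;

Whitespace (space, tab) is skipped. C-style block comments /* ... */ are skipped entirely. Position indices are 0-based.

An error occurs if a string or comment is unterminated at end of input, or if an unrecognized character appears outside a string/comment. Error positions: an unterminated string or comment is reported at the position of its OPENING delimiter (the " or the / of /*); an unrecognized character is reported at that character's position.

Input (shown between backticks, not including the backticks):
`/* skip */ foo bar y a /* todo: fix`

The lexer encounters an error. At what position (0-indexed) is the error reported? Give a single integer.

pos=0: enter COMMENT mode (saw '/*')
exit COMMENT mode (now at pos=10)
pos=11: emit ID 'foo' (now at pos=14)
pos=15: emit ID 'bar' (now at pos=18)
pos=19: emit ID 'y' (now at pos=20)
pos=21: emit ID 'a' (now at pos=22)
pos=23: enter COMMENT mode (saw '/*')
pos=23: ERROR — unterminated comment (reached EOF)

Answer: 23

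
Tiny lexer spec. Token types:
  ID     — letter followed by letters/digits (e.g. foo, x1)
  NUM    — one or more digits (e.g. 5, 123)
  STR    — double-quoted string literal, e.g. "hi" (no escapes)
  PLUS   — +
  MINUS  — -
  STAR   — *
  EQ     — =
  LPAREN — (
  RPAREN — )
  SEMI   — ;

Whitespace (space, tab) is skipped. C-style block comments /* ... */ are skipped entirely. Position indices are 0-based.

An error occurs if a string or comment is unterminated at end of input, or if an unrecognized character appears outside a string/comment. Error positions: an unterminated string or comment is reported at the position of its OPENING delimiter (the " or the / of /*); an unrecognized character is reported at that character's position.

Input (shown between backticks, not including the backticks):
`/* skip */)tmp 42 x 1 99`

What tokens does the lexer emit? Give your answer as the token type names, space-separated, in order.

Answer: RPAREN ID NUM ID NUM NUM

Derivation:
pos=0: enter COMMENT mode (saw '/*')
exit COMMENT mode (now at pos=10)
pos=10: emit RPAREN ')'
pos=11: emit ID 'tmp' (now at pos=14)
pos=15: emit NUM '42' (now at pos=17)
pos=18: emit ID 'x' (now at pos=19)
pos=20: emit NUM '1' (now at pos=21)
pos=22: emit NUM '99' (now at pos=24)
DONE. 6 tokens: [RPAREN, ID, NUM, ID, NUM, NUM]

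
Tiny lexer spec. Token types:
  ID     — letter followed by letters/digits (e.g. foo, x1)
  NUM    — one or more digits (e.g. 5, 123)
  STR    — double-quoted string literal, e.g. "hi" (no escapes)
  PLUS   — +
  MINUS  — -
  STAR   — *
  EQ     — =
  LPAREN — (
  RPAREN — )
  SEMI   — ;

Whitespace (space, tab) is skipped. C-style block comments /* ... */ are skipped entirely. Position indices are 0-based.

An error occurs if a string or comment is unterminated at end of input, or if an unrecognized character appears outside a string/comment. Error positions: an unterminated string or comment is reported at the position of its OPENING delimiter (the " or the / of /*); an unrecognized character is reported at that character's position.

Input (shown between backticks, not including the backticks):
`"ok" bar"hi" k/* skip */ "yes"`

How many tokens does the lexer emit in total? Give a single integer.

pos=0: enter STRING mode
pos=0: emit STR "ok" (now at pos=4)
pos=5: emit ID 'bar' (now at pos=8)
pos=8: enter STRING mode
pos=8: emit STR "hi" (now at pos=12)
pos=13: emit ID 'k' (now at pos=14)
pos=14: enter COMMENT mode (saw '/*')
exit COMMENT mode (now at pos=24)
pos=25: enter STRING mode
pos=25: emit STR "yes" (now at pos=30)
DONE. 5 tokens: [STR, ID, STR, ID, STR]

Answer: 5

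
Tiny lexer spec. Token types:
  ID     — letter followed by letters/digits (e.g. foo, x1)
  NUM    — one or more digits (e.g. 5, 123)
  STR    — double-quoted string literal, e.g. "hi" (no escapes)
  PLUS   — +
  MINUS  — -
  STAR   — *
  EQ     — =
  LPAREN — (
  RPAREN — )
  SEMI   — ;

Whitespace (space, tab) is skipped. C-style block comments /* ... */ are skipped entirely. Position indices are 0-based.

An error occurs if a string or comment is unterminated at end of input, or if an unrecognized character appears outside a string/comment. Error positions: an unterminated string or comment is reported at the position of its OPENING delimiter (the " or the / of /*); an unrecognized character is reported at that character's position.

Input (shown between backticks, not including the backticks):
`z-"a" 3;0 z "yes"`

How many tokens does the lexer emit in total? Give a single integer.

pos=0: emit ID 'z' (now at pos=1)
pos=1: emit MINUS '-'
pos=2: enter STRING mode
pos=2: emit STR "a" (now at pos=5)
pos=6: emit NUM '3' (now at pos=7)
pos=7: emit SEMI ';'
pos=8: emit NUM '0' (now at pos=9)
pos=10: emit ID 'z' (now at pos=11)
pos=12: enter STRING mode
pos=12: emit STR "yes" (now at pos=17)
DONE. 8 tokens: [ID, MINUS, STR, NUM, SEMI, NUM, ID, STR]

Answer: 8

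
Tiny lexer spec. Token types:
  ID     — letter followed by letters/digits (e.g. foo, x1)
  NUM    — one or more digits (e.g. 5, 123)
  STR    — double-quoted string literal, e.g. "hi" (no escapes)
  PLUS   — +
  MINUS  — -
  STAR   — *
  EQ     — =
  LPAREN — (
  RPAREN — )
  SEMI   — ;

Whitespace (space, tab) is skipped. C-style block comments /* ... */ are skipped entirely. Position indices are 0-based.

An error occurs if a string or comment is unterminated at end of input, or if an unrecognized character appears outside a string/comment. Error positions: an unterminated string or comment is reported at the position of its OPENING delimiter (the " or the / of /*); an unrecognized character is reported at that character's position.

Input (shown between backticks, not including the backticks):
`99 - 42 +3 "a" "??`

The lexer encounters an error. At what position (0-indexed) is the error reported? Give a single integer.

pos=0: emit NUM '99' (now at pos=2)
pos=3: emit MINUS '-'
pos=5: emit NUM '42' (now at pos=7)
pos=8: emit PLUS '+'
pos=9: emit NUM '3' (now at pos=10)
pos=11: enter STRING mode
pos=11: emit STR "a" (now at pos=14)
pos=15: enter STRING mode
pos=15: ERROR — unterminated string

Answer: 15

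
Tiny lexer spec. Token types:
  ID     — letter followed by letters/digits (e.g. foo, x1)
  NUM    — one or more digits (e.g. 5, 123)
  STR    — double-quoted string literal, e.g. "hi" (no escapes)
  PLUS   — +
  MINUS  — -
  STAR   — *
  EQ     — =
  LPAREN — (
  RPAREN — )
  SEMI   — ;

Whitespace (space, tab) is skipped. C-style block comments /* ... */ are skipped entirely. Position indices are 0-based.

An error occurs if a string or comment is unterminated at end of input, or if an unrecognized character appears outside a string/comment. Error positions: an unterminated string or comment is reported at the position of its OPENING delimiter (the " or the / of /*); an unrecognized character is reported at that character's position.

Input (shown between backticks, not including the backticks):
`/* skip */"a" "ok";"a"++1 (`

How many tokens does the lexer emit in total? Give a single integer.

pos=0: enter COMMENT mode (saw '/*')
exit COMMENT mode (now at pos=10)
pos=10: enter STRING mode
pos=10: emit STR "a" (now at pos=13)
pos=14: enter STRING mode
pos=14: emit STR "ok" (now at pos=18)
pos=18: emit SEMI ';'
pos=19: enter STRING mode
pos=19: emit STR "a" (now at pos=22)
pos=22: emit PLUS '+'
pos=23: emit PLUS '+'
pos=24: emit NUM '1' (now at pos=25)
pos=26: emit LPAREN '('
DONE. 8 tokens: [STR, STR, SEMI, STR, PLUS, PLUS, NUM, LPAREN]

Answer: 8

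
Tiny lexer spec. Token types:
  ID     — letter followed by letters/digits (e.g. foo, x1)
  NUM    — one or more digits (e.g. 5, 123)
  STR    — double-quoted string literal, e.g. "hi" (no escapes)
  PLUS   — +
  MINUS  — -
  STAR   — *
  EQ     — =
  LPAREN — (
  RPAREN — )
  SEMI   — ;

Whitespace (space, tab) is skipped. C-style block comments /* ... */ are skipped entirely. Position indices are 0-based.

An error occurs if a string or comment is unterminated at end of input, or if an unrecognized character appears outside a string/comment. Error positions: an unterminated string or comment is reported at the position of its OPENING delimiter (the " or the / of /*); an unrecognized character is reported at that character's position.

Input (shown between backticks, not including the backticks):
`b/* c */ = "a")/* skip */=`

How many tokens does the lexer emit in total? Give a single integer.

pos=0: emit ID 'b' (now at pos=1)
pos=1: enter COMMENT mode (saw '/*')
exit COMMENT mode (now at pos=8)
pos=9: emit EQ '='
pos=11: enter STRING mode
pos=11: emit STR "a" (now at pos=14)
pos=14: emit RPAREN ')'
pos=15: enter COMMENT mode (saw '/*')
exit COMMENT mode (now at pos=25)
pos=25: emit EQ '='
DONE. 5 tokens: [ID, EQ, STR, RPAREN, EQ]

Answer: 5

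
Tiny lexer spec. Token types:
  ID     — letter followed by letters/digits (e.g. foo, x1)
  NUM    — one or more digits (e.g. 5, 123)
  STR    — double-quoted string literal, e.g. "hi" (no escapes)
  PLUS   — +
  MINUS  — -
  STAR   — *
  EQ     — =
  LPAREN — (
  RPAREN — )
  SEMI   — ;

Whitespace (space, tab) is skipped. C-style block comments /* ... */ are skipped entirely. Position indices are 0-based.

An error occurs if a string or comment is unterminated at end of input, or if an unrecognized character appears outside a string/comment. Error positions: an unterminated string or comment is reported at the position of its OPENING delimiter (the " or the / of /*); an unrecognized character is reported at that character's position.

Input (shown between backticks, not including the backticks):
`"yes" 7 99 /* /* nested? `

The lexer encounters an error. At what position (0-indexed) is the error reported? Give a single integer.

pos=0: enter STRING mode
pos=0: emit STR "yes" (now at pos=5)
pos=6: emit NUM '7' (now at pos=7)
pos=8: emit NUM '99' (now at pos=10)
pos=11: enter COMMENT mode (saw '/*')
pos=11: ERROR — unterminated comment (reached EOF)

Answer: 11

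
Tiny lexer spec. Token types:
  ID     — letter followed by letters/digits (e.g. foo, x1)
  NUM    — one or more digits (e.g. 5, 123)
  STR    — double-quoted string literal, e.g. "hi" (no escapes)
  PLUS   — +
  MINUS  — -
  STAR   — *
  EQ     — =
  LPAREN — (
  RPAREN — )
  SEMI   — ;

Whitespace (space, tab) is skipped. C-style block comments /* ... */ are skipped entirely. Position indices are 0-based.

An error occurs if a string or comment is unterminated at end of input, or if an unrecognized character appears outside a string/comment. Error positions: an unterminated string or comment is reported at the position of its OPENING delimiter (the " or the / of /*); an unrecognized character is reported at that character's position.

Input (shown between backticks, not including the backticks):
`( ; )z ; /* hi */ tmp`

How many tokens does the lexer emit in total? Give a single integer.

Answer: 6

Derivation:
pos=0: emit LPAREN '('
pos=2: emit SEMI ';'
pos=4: emit RPAREN ')'
pos=5: emit ID 'z' (now at pos=6)
pos=7: emit SEMI ';'
pos=9: enter COMMENT mode (saw '/*')
exit COMMENT mode (now at pos=17)
pos=18: emit ID 'tmp' (now at pos=21)
DONE. 6 tokens: [LPAREN, SEMI, RPAREN, ID, SEMI, ID]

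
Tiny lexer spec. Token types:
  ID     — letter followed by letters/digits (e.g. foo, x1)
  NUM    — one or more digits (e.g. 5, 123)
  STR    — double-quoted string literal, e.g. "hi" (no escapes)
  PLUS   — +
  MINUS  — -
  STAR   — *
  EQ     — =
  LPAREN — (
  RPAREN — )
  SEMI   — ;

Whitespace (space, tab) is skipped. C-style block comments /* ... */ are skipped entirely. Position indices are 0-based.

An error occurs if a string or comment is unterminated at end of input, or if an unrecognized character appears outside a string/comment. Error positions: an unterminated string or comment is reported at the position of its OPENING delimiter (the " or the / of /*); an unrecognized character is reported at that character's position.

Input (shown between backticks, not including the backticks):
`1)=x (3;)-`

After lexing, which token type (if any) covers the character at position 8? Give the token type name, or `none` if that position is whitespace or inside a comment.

Answer: RPAREN

Derivation:
pos=0: emit NUM '1' (now at pos=1)
pos=1: emit RPAREN ')'
pos=2: emit EQ '='
pos=3: emit ID 'x' (now at pos=4)
pos=5: emit LPAREN '('
pos=6: emit NUM '3' (now at pos=7)
pos=7: emit SEMI ';'
pos=8: emit RPAREN ')'
pos=9: emit MINUS '-'
DONE. 9 tokens: [NUM, RPAREN, EQ, ID, LPAREN, NUM, SEMI, RPAREN, MINUS]
Position 8: char is ')' -> RPAREN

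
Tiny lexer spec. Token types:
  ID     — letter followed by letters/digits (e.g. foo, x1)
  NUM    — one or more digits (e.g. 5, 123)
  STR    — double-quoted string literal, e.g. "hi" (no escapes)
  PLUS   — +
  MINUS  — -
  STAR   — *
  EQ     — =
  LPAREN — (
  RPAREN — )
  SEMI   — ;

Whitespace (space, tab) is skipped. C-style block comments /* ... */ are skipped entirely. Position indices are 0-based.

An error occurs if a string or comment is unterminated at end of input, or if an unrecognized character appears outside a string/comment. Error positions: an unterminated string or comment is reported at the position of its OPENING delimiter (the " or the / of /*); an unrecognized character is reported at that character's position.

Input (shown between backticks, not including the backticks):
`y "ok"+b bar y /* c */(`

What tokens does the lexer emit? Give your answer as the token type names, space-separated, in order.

pos=0: emit ID 'y' (now at pos=1)
pos=2: enter STRING mode
pos=2: emit STR "ok" (now at pos=6)
pos=6: emit PLUS '+'
pos=7: emit ID 'b' (now at pos=8)
pos=9: emit ID 'bar' (now at pos=12)
pos=13: emit ID 'y' (now at pos=14)
pos=15: enter COMMENT mode (saw '/*')
exit COMMENT mode (now at pos=22)
pos=22: emit LPAREN '('
DONE. 7 tokens: [ID, STR, PLUS, ID, ID, ID, LPAREN]

Answer: ID STR PLUS ID ID ID LPAREN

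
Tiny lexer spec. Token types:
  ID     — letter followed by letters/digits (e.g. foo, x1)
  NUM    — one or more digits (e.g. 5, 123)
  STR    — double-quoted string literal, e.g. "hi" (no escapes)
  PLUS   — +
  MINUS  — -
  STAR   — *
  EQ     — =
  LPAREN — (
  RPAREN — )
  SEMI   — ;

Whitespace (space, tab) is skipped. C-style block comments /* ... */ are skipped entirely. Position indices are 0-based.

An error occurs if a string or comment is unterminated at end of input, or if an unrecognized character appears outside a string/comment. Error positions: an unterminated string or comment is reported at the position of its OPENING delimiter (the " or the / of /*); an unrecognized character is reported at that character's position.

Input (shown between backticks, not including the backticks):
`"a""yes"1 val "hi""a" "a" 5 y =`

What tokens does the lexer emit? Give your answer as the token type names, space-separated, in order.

pos=0: enter STRING mode
pos=0: emit STR "a" (now at pos=3)
pos=3: enter STRING mode
pos=3: emit STR "yes" (now at pos=8)
pos=8: emit NUM '1' (now at pos=9)
pos=10: emit ID 'val' (now at pos=13)
pos=14: enter STRING mode
pos=14: emit STR "hi" (now at pos=18)
pos=18: enter STRING mode
pos=18: emit STR "a" (now at pos=21)
pos=22: enter STRING mode
pos=22: emit STR "a" (now at pos=25)
pos=26: emit NUM '5' (now at pos=27)
pos=28: emit ID 'y' (now at pos=29)
pos=30: emit EQ '='
DONE. 10 tokens: [STR, STR, NUM, ID, STR, STR, STR, NUM, ID, EQ]

Answer: STR STR NUM ID STR STR STR NUM ID EQ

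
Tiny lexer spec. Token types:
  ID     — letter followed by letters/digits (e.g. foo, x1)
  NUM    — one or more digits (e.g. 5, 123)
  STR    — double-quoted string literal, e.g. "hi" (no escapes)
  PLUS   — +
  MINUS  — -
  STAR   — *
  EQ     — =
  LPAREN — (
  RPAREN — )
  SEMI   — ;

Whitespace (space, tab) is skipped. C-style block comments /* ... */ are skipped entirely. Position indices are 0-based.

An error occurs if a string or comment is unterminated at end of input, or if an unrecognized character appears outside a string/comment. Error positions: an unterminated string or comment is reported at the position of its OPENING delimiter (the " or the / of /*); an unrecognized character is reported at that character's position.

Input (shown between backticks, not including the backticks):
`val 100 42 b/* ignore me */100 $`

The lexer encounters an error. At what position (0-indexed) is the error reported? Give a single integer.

pos=0: emit ID 'val' (now at pos=3)
pos=4: emit NUM '100' (now at pos=7)
pos=8: emit NUM '42' (now at pos=10)
pos=11: emit ID 'b' (now at pos=12)
pos=12: enter COMMENT mode (saw '/*')
exit COMMENT mode (now at pos=27)
pos=27: emit NUM '100' (now at pos=30)
pos=31: ERROR — unrecognized char '$'

Answer: 31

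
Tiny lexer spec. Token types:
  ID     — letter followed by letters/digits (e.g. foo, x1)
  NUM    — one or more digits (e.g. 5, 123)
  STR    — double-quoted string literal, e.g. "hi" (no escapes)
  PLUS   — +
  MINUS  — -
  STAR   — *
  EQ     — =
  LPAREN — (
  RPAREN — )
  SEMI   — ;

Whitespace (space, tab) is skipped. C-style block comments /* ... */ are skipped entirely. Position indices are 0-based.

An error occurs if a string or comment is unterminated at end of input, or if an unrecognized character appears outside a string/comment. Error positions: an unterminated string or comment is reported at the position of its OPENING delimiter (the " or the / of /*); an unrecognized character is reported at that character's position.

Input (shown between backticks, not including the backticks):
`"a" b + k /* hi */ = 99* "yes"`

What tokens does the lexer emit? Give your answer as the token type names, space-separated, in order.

pos=0: enter STRING mode
pos=0: emit STR "a" (now at pos=3)
pos=4: emit ID 'b' (now at pos=5)
pos=6: emit PLUS '+'
pos=8: emit ID 'k' (now at pos=9)
pos=10: enter COMMENT mode (saw '/*')
exit COMMENT mode (now at pos=18)
pos=19: emit EQ '='
pos=21: emit NUM '99' (now at pos=23)
pos=23: emit STAR '*'
pos=25: enter STRING mode
pos=25: emit STR "yes" (now at pos=30)
DONE. 8 tokens: [STR, ID, PLUS, ID, EQ, NUM, STAR, STR]

Answer: STR ID PLUS ID EQ NUM STAR STR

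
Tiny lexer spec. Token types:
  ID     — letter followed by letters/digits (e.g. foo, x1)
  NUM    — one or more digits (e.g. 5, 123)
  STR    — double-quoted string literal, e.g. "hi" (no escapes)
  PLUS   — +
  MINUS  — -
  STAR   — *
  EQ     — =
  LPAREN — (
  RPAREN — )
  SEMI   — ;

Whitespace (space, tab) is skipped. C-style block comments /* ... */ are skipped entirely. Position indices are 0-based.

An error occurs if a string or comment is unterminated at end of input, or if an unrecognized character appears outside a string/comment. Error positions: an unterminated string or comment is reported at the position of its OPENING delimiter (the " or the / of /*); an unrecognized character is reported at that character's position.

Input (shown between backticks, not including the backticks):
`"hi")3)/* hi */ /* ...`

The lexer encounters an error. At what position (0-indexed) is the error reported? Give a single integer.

Answer: 16

Derivation:
pos=0: enter STRING mode
pos=0: emit STR "hi" (now at pos=4)
pos=4: emit RPAREN ')'
pos=5: emit NUM '3' (now at pos=6)
pos=6: emit RPAREN ')'
pos=7: enter COMMENT mode (saw '/*')
exit COMMENT mode (now at pos=15)
pos=16: enter COMMENT mode (saw '/*')
pos=16: ERROR — unterminated comment (reached EOF)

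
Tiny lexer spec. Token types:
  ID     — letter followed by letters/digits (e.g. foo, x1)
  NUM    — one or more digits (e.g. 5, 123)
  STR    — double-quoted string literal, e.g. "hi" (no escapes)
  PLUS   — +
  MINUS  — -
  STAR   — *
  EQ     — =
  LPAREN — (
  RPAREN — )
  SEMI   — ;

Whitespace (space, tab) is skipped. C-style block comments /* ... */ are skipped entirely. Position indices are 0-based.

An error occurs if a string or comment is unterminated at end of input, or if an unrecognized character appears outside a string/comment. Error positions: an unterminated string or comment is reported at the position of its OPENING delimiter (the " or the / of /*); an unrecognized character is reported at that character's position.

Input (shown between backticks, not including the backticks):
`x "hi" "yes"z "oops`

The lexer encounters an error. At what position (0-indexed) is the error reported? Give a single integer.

Answer: 14

Derivation:
pos=0: emit ID 'x' (now at pos=1)
pos=2: enter STRING mode
pos=2: emit STR "hi" (now at pos=6)
pos=7: enter STRING mode
pos=7: emit STR "yes" (now at pos=12)
pos=12: emit ID 'z' (now at pos=13)
pos=14: enter STRING mode
pos=14: ERROR — unterminated string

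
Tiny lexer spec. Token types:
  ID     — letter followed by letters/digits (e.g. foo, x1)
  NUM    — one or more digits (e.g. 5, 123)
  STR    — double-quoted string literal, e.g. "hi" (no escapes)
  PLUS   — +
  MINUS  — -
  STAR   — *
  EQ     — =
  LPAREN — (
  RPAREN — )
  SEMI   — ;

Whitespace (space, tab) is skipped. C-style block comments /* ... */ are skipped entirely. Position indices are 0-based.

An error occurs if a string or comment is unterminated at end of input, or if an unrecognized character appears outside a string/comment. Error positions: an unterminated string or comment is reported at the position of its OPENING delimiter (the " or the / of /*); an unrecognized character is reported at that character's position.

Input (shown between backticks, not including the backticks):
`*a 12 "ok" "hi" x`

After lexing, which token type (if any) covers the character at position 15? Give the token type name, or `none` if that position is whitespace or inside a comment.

pos=0: emit STAR '*'
pos=1: emit ID 'a' (now at pos=2)
pos=3: emit NUM '12' (now at pos=5)
pos=6: enter STRING mode
pos=6: emit STR "ok" (now at pos=10)
pos=11: enter STRING mode
pos=11: emit STR "hi" (now at pos=15)
pos=16: emit ID 'x' (now at pos=17)
DONE. 6 tokens: [STAR, ID, NUM, STR, STR, ID]
Position 15: char is ' ' -> none

Answer: none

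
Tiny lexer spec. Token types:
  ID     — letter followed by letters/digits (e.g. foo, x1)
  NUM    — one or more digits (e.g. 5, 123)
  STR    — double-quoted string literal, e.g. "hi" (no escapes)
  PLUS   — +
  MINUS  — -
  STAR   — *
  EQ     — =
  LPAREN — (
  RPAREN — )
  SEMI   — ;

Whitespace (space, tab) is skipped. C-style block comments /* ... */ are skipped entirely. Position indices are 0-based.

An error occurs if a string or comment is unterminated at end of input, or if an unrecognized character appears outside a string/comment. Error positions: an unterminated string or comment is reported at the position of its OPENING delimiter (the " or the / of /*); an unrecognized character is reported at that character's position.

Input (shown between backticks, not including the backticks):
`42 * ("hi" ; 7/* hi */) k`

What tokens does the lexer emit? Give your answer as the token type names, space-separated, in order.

Answer: NUM STAR LPAREN STR SEMI NUM RPAREN ID

Derivation:
pos=0: emit NUM '42' (now at pos=2)
pos=3: emit STAR '*'
pos=5: emit LPAREN '('
pos=6: enter STRING mode
pos=6: emit STR "hi" (now at pos=10)
pos=11: emit SEMI ';'
pos=13: emit NUM '7' (now at pos=14)
pos=14: enter COMMENT mode (saw '/*')
exit COMMENT mode (now at pos=22)
pos=22: emit RPAREN ')'
pos=24: emit ID 'k' (now at pos=25)
DONE. 8 tokens: [NUM, STAR, LPAREN, STR, SEMI, NUM, RPAREN, ID]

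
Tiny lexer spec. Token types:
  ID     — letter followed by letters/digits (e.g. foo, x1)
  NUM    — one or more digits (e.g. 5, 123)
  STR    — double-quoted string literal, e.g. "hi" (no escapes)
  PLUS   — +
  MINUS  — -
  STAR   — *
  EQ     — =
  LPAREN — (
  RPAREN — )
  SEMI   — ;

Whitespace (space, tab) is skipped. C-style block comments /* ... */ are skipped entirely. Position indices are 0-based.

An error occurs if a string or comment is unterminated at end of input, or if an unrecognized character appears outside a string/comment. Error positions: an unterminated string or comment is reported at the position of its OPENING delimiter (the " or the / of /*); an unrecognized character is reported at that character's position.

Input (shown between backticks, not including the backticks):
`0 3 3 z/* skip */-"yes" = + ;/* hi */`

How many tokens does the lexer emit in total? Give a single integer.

Answer: 9

Derivation:
pos=0: emit NUM '0' (now at pos=1)
pos=2: emit NUM '3' (now at pos=3)
pos=4: emit NUM '3' (now at pos=5)
pos=6: emit ID 'z' (now at pos=7)
pos=7: enter COMMENT mode (saw '/*')
exit COMMENT mode (now at pos=17)
pos=17: emit MINUS '-'
pos=18: enter STRING mode
pos=18: emit STR "yes" (now at pos=23)
pos=24: emit EQ '='
pos=26: emit PLUS '+'
pos=28: emit SEMI ';'
pos=29: enter COMMENT mode (saw '/*')
exit COMMENT mode (now at pos=37)
DONE. 9 tokens: [NUM, NUM, NUM, ID, MINUS, STR, EQ, PLUS, SEMI]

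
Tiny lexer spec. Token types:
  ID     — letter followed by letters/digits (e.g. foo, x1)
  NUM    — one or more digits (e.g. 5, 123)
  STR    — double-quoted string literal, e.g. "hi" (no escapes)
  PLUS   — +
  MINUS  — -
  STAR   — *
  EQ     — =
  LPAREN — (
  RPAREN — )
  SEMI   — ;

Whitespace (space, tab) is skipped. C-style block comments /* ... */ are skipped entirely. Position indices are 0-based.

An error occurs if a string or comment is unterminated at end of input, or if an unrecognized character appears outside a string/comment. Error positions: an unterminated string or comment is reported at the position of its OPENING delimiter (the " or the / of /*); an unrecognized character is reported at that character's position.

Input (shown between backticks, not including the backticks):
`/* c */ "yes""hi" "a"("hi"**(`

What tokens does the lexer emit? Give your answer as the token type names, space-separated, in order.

pos=0: enter COMMENT mode (saw '/*')
exit COMMENT mode (now at pos=7)
pos=8: enter STRING mode
pos=8: emit STR "yes" (now at pos=13)
pos=13: enter STRING mode
pos=13: emit STR "hi" (now at pos=17)
pos=18: enter STRING mode
pos=18: emit STR "a" (now at pos=21)
pos=21: emit LPAREN '('
pos=22: enter STRING mode
pos=22: emit STR "hi" (now at pos=26)
pos=26: emit STAR '*'
pos=27: emit STAR '*'
pos=28: emit LPAREN '('
DONE. 8 tokens: [STR, STR, STR, LPAREN, STR, STAR, STAR, LPAREN]

Answer: STR STR STR LPAREN STR STAR STAR LPAREN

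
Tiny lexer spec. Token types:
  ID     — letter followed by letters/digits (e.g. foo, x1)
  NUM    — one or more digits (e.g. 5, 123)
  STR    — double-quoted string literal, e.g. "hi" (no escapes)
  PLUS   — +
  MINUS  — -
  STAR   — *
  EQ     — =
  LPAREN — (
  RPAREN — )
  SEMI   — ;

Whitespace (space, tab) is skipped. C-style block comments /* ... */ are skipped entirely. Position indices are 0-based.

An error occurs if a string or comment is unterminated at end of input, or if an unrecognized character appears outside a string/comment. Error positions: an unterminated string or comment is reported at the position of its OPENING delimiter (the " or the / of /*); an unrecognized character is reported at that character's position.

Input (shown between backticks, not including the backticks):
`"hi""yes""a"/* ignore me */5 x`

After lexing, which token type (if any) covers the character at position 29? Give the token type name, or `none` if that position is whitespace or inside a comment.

Answer: ID

Derivation:
pos=0: enter STRING mode
pos=0: emit STR "hi" (now at pos=4)
pos=4: enter STRING mode
pos=4: emit STR "yes" (now at pos=9)
pos=9: enter STRING mode
pos=9: emit STR "a" (now at pos=12)
pos=12: enter COMMENT mode (saw '/*')
exit COMMENT mode (now at pos=27)
pos=27: emit NUM '5' (now at pos=28)
pos=29: emit ID 'x' (now at pos=30)
DONE. 5 tokens: [STR, STR, STR, NUM, ID]
Position 29: char is 'x' -> ID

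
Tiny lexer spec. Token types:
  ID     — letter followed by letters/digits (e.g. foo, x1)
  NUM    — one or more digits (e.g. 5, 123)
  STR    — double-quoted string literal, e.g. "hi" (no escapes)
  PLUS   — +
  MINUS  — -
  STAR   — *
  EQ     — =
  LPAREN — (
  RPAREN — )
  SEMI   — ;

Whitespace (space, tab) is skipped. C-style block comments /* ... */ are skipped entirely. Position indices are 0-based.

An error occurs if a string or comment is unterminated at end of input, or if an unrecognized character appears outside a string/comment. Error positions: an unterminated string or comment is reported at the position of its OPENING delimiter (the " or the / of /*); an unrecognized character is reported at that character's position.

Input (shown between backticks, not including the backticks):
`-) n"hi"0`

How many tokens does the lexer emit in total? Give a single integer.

Answer: 5

Derivation:
pos=0: emit MINUS '-'
pos=1: emit RPAREN ')'
pos=3: emit ID 'n' (now at pos=4)
pos=4: enter STRING mode
pos=4: emit STR "hi" (now at pos=8)
pos=8: emit NUM '0' (now at pos=9)
DONE. 5 tokens: [MINUS, RPAREN, ID, STR, NUM]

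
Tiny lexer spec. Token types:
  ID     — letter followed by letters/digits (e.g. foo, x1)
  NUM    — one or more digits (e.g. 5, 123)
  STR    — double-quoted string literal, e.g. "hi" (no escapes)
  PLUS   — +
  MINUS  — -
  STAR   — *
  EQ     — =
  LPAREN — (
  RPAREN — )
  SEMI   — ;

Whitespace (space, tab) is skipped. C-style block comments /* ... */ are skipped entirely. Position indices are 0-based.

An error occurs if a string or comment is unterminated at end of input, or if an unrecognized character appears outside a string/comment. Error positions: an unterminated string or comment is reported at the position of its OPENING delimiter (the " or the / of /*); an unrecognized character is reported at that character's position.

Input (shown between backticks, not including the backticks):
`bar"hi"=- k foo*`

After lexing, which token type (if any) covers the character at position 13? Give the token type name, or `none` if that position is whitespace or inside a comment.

pos=0: emit ID 'bar' (now at pos=3)
pos=3: enter STRING mode
pos=3: emit STR "hi" (now at pos=7)
pos=7: emit EQ '='
pos=8: emit MINUS '-'
pos=10: emit ID 'k' (now at pos=11)
pos=12: emit ID 'foo' (now at pos=15)
pos=15: emit STAR '*'
DONE. 7 tokens: [ID, STR, EQ, MINUS, ID, ID, STAR]
Position 13: char is 'o' -> ID

Answer: ID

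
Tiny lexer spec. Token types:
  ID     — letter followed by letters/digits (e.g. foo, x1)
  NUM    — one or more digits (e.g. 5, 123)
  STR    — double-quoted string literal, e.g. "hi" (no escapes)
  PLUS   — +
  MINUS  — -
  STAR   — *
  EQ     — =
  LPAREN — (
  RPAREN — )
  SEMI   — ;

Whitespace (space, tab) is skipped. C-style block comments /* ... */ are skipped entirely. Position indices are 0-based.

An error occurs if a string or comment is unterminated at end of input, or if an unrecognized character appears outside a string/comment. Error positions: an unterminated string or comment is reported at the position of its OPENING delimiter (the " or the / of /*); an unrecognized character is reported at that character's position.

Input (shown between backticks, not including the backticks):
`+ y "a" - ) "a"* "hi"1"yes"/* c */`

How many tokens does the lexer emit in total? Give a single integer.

Answer: 10

Derivation:
pos=0: emit PLUS '+'
pos=2: emit ID 'y' (now at pos=3)
pos=4: enter STRING mode
pos=4: emit STR "a" (now at pos=7)
pos=8: emit MINUS '-'
pos=10: emit RPAREN ')'
pos=12: enter STRING mode
pos=12: emit STR "a" (now at pos=15)
pos=15: emit STAR '*'
pos=17: enter STRING mode
pos=17: emit STR "hi" (now at pos=21)
pos=21: emit NUM '1' (now at pos=22)
pos=22: enter STRING mode
pos=22: emit STR "yes" (now at pos=27)
pos=27: enter COMMENT mode (saw '/*')
exit COMMENT mode (now at pos=34)
DONE. 10 tokens: [PLUS, ID, STR, MINUS, RPAREN, STR, STAR, STR, NUM, STR]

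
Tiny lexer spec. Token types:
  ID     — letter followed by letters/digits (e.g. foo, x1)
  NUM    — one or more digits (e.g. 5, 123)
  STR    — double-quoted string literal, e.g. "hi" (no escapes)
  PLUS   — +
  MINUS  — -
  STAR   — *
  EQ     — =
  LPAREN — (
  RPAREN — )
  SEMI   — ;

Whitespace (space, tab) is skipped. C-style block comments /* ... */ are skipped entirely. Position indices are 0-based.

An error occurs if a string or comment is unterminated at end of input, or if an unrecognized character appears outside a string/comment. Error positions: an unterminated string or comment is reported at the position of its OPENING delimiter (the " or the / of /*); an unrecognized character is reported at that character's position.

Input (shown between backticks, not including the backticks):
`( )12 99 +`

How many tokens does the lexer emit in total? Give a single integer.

pos=0: emit LPAREN '('
pos=2: emit RPAREN ')'
pos=3: emit NUM '12' (now at pos=5)
pos=6: emit NUM '99' (now at pos=8)
pos=9: emit PLUS '+'
DONE. 5 tokens: [LPAREN, RPAREN, NUM, NUM, PLUS]

Answer: 5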